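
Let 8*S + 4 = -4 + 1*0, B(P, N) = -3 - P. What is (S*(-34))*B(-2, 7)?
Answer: -34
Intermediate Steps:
S = -1 (S = -½ + (-4 + 1*0)/8 = -½ + (-4 + 0)/8 = -½ + (⅛)*(-4) = -½ - ½ = -1)
(S*(-34))*B(-2, 7) = (-1*(-34))*(-3 - 1*(-2)) = 34*(-3 + 2) = 34*(-1) = -34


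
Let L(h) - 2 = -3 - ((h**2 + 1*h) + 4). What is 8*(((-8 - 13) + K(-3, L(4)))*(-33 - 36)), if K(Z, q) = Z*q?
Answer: -29808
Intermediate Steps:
L(h) = -5 - h - h**2 (L(h) = 2 + (-3 - ((h**2 + 1*h) + 4)) = 2 + (-3 - ((h**2 + h) + 4)) = 2 + (-3 - ((h + h**2) + 4)) = 2 + (-3 - (4 + h + h**2)) = 2 + (-3 + (-4 - h - h**2)) = 2 + (-7 - h - h**2) = -5 - h - h**2)
8*(((-8 - 13) + K(-3, L(4)))*(-33 - 36)) = 8*(((-8 - 13) - 3*(-5 - 1*4 - 1*4**2))*(-33 - 36)) = 8*((-21 - 3*(-5 - 4 - 1*16))*(-69)) = 8*((-21 - 3*(-5 - 4 - 16))*(-69)) = 8*((-21 - 3*(-25))*(-69)) = 8*((-21 + 75)*(-69)) = 8*(54*(-69)) = 8*(-3726) = -29808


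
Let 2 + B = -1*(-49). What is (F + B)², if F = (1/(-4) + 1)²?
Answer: 579121/256 ≈ 2262.2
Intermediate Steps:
F = 9/16 (F = (-¼ + 1)² = (¾)² = 9/16 ≈ 0.56250)
B = 47 (B = -2 - 1*(-49) = -2 + 49 = 47)
(F + B)² = (9/16 + 47)² = (761/16)² = 579121/256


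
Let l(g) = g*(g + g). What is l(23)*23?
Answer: 24334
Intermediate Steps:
l(g) = 2*g² (l(g) = g*(2*g) = 2*g²)
l(23)*23 = (2*23²)*23 = (2*529)*23 = 1058*23 = 24334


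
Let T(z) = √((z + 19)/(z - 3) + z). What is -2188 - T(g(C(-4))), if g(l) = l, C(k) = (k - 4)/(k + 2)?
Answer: -2188 - 3*√3 ≈ -2193.2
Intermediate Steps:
C(k) = (-4 + k)/(2 + k)
T(z) = √(z + (19 + z)/(-3 + z)) (T(z) = √((19 + z)/(-3 + z) + z) = √(z + (19 + z)/(-3 + z)))
-2188 - T(g(C(-4))) = -2188 - √((19 + (-4 - 4)/(2 - 4) + ((-4 - 4)/(2 - 4))*(-3 + (-4 - 4)/(2 - 4)))/(-3 + (-4 - 4)/(2 - 4))) = -2188 - √((19 - 8/(-2) + (-8/(-2))*(-3 - 8/(-2)))/(-3 - 8/(-2))) = -2188 - √((19 - ½*(-8) + (-½*(-8))*(-3 - ½*(-8)))/(-3 - ½*(-8))) = -2188 - √((19 + 4 + 4*(-3 + 4))/(-3 + 4)) = -2188 - √((19 + 4 + 4*1)/1) = -2188 - √(1*(19 + 4 + 4)) = -2188 - √(1*27) = -2188 - √27 = -2188 - 3*√3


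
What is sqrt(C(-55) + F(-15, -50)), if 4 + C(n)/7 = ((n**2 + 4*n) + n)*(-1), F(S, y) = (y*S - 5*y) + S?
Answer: I*sqrt(18293) ≈ 135.25*I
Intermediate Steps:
F(S, y) = S - 5*y + S*y (F(S, y) = (S*y - 5*y) + S = (-5*y + S*y) + S = S - 5*y + S*y)
C(n) = -28 - 35*n - 7*n**2 (C(n) = -28 + 7*(((n**2 + 4*n) + n)*(-1)) = -28 + 7*((n**2 + 5*n)*(-1)) = -28 + 7*(-n**2 - 5*n) = -28 + (-35*n - 7*n**2) = -28 - 35*n - 7*n**2)
sqrt(C(-55) + F(-15, -50)) = sqrt((-28 - 35*(-55) - 7*(-55)**2) + (-15 - 5*(-50) - 15*(-50))) = sqrt((-28 + 1925 - 7*3025) + (-15 + 250 + 750)) = sqrt((-28 + 1925 - 21175) + 985) = sqrt(-19278 + 985) = sqrt(-18293) = I*sqrt(18293)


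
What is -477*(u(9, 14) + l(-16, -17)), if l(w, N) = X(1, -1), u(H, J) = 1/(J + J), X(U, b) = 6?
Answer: -80613/28 ≈ -2879.0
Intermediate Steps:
u(H, J) = 1/(2*J)
l(w, N) = 6
-477*(u(9, 14) + l(-16, -17)) = -477*((½)/14 + 6) = -477*((½)*(1/14) + 6) = -477*(1/28 + 6) = -477*169/28 = -80613/28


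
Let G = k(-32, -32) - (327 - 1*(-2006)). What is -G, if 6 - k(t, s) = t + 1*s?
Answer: 2263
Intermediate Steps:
k(t, s) = 6 - s - t (k(t, s) = 6 - (t + 1*s) = 6 - (t + s) = 6 - (s + t) = 6 + (-s - t) = 6 - s - t)
G = -2263 (G = (6 - 1*(-32) - 1*(-32)) - (327 - 1*(-2006)) = (6 + 32 + 32) - (327 + 2006) = 70 - 1*2333 = 70 - 2333 = -2263)
-G = -1*(-2263) = 2263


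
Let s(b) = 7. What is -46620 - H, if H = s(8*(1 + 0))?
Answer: -46627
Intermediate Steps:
H = 7
-46620 - H = -46620 - 1*7 = -46620 - 7 = -46627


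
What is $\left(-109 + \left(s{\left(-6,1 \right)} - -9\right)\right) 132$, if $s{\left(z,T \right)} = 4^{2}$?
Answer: $-11088$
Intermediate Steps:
$s{\left(z,T \right)} = 16$
$\left(-109 + \left(s{\left(-6,1 \right)} - -9\right)\right) 132 = \left(-109 + \left(16 - -9\right)\right) 132 = \left(-109 + \left(16 + 9\right)\right) 132 = \left(-109 + 25\right) 132 = \left(-84\right) 132 = -11088$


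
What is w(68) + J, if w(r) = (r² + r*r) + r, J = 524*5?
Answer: 11936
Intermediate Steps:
J = 2620
w(r) = r + 2*r² (w(r) = (r² + r²) + r = 2*r² + r = r + 2*r²)
w(68) + J = 68*(1 + 2*68) + 2620 = 68*(1 + 136) + 2620 = 68*137 + 2620 = 9316 + 2620 = 11936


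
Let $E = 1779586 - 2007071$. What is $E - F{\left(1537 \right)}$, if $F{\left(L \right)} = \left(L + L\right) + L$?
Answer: $-232096$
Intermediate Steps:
$E = -227485$ ($E = 1779586 - 2007071 = -227485$)
$F{\left(L \right)} = 3 L$ ($F{\left(L \right)} = 2 L + L = 3 L$)
$E - F{\left(1537 \right)} = -227485 - 3 \cdot 1537 = -227485 - 4611 = -232096$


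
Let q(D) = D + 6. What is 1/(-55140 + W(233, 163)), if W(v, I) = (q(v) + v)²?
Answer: 1/167644 ≈ 5.9650e-6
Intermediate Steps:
q(D) = 6 + D
W(v, I) = (6 + 2*v)² (W(v, I) = ((6 + v) + v)² = (6 + 2*v)²)
1/(-55140 + W(233, 163)) = 1/(-55140 + 4*(3 + 233)²) = 1/(-55140 + 4*236²) = 1/(-55140 + 4*55696) = 1/(-55140 + 222784) = 1/167644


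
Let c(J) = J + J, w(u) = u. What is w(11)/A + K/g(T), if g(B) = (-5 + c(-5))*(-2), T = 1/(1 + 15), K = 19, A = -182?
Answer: 782/1365 ≈ 0.57289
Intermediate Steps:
T = 1/16 ≈ 0.062500
c(J) = 2*J
g(B) = 30 (g(B) = (-5 + 2*(-5))*(-2) = (-5 - 10)*(-2) = -15*(-2) = 30)
w(11)/A + K/g(T) = 11/(-182) + 19/30 = 11*(-1/182) + 19*(1/30) = -11/182 + 19/30 = 782/1365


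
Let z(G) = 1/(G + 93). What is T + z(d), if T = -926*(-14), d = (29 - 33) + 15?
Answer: 1348257/104 ≈ 12964.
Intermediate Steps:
d = 11 (d = -4 + 15 = 11)
z(G) = 1/(93 + G)
T = 12964
T + z(d) = 12964 + 1/(93 + 11) = 12964 + 1/104 = 1348257/104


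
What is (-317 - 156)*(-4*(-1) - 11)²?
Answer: -23177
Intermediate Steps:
(-317 - 156)*(-4*(-1) - 11)² = -473*(4 - 11)² = -473*(-7)² = -473*49 = -23177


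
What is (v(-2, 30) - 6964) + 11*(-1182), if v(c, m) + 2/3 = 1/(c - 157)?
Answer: -3174701/159 ≈ -19967.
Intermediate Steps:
v(c, m) = -⅔ + 1/(-157 + c) (v(c, m) = -⅔ + 1/(c - 157) = -⅔ + 1/(-157 + c))
(v(-2, 30) - 6964) + 11*(-1182) = ((317 - 2*(-2))/(3*(-157 - 2)) - 6964) + 11*(-1182) = ((⅓)*(317 + 4)/(-159) - 6964) - 13002 = ((⅓)*(-1/159)*321 - 6964) - 13002 = (-107/159 - 6964) - 13002 = -1107383/159 - 13002 = -3174701/159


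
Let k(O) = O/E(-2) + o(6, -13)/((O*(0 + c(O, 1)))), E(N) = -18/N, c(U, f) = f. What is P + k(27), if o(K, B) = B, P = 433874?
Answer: 11714666/27 ≈ 4.3388e+5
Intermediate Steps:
k(O) = -13/O + O/9 (k(O) = O/((-18/(-2))) - 13*1/(O*(0 + 1)) = O/((-18*(-1/2))) - 13/O = O/9 - 13/O = -13/O + O/9)
P + k(27) = 433874 + (-13/27 + (1/9)*27) = 433874 + (-13*1/27 + 3) = 433874 + (-13/27 + 3) = 433874 + 68/27 = 11714666/27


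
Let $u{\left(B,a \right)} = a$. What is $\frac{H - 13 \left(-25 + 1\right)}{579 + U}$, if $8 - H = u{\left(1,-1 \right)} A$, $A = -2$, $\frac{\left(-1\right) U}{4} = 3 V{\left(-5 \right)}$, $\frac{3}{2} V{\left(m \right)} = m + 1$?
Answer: $\frac{318}{611} \approx 0.52046$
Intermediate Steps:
$V{\left(m \right)} = \frac{2}{3} + \frac{2 m}{3}$ ($V{\left(m \right)} = \frac{2 \left(m + 1\right)}{3} = \frac{2 \left(1 + m\right)}{3} = \frac{2}{3} + \frac{2 m}{3}$)
$U = 32$ ($U = - 4 \cdot 3 \left(\frac{2}{3} + \frac{2}{3} \left(-5\right)\right) = - 4 \cdot 3 \left(\frac{2}{3} - \frac{10}{3}\right) = - 4 \cdot 3 \left(- \frac{8}{3}\right) = \left(-4\right) \left(-8\right) = 32$)
$H = 6$ ($H = 8 - \left(-1\right) \left(-2\right) = 8 - 2 = 6$)
$\frac{H - 13 \left(-25 + 1\right)}{579 + U} = \frac{6 - 13 \left(-25 + 1\right)}{579 + 32} = \frac{6 - -312}{611} = \left(6 + 312\right) \frac{1}{611} = 318 \cdot \frac{1}{611} = \frac{318}{611}$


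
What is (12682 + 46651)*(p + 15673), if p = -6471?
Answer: 545982266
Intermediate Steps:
(12682 + 46651)*(p + 15673) = (12682 + 46651)*(-6471 + 15673) = 59333*9202 = 545982266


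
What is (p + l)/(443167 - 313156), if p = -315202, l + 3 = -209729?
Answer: -174978/43337 ≈ -4.0376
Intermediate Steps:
l = -209732 (l = -3 - 209729 = -209732)
(p + l)/(443167 - 313156) = (-315202 - 209732)/(443167 - 313156) = -524934/130011 = -524934*1/130011 = -174978/43337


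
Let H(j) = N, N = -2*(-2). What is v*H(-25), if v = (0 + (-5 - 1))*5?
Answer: -120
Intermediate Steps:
N = 4
v = -30 (v = (0 - 6)*5 = -6*5 = -30)
H(j) = 4
v*H(-25) = -30*4 = -120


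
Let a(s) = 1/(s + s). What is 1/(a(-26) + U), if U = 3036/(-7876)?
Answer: -9308/3767 ≈ -2.4709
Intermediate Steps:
a(s) = 1/(2*s)
U = -69/179 (U = 3036*(-1/7876) = -69/179 ≈ -0.38547)
1/(a(-26) + U) = 1/((1/2)/(-26) - 69/179) = 1/((1/2)*(-1/26) - 69/179) = 1/(-1/52 - 69/179) = 1/(-3767/9308) = -9308/3767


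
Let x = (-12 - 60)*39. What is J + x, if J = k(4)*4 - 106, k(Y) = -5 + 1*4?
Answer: -2918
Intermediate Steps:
k(Y) = -1 (k(Y) = -5 + 4 = -1)
J = -110 (J = -1*4 - 106 = -4 - 106 = -110)
x = -2808 (x = -72*39 = -2808)
J + x = -110 - 2808 = -2918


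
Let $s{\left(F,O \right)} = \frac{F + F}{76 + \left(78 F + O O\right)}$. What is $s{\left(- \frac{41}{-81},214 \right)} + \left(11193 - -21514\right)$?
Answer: $\frac{60815886446}{1859415} \approx 32707.0$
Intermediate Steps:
$s{\left(F,O \right)} = \frac{2 F}{76 + O^{2} + 78 F}$ ($s{\left(F,O \right)} = \frac{2 F}{76 + \left(78 F + O^{2}\right)} = \frac{2 F}{76 + \left(O^{2} + 78 F\right)} = \frac{2 F}{76 + O^{2} + 78 F}$)
$s{\left(- \frac{41}{-81},214 \right)} + \left(11193 - -21514\right) = \frac{2 \left(- \frac{41}{-81}\right)}{76 + 214^{2} + 78 \left(- \frac{41}{-81}\right)} + \left(11193 - -21514\right) = \frac{2 \left(\left(-41\right) \left(- \frac{1}{81}\right)\right)}{76 + 45796 + 78 \left(\left(-41\right) \left(- \frac{1}{81}\right)\right)} + \left(11193 + 21514\right) = 2 \cdot \frac{41}{81} \frac{1}{76 + 45796 + 78 \cdot \frac{41}{81}} + 32707 = 2 \cdot \frac{41}{81} \frac{1}{76 + 45796 + \frac{1066}{27}} + 32707 = 2 \cdot \frac{41}{81} \frac{1}{\frac{1239610}{27}} + 32707 = 2 \cdot \frac{41}{81} \cdot \frac{27}{1239610} + 32707 = \frac{41}{1859415} + 32707 = \frac{60815886446}{1859415}$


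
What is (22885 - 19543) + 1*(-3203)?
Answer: 139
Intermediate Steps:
(22885 - 19543) + 1*(-3203) = 3342 - 3203 = 139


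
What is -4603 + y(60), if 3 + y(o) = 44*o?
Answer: -1966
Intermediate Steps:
y(o) = -3 + 44*o
-4603 + y(60) = -4603 + (-3 + 44*60) = -4603 + (-3 + 2640) = -4603 + 2637 = -1966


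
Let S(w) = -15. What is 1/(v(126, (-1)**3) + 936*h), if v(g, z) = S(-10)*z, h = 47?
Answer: 1/44007 ≈ 2.2724e-5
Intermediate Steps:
v(g, z) = -15*z
1/(v(126, (-1)**3) + 936*h) = 1/(-15*(-1)**3 + 936*47) = 1/(-15*(-1) + 43992) = 1/(15 + 43992) = 1/44007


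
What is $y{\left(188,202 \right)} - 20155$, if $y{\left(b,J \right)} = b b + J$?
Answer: $15391$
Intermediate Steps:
$y{\left(b,J \right)} = J + b^{2}$ ($y{\left(b,J \right)} = b^{2} + J = J + b^{2}$)
$y{\left(188,202 \right)} - 20155 = \left(202 + 188^{2}\right) - 20155 = \left(202 + 35344\right) - 20155 = 35546 - 20155 = 15391$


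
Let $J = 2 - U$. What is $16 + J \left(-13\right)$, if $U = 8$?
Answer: $94$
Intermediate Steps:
$J = -6$ ($J = 2 - 8 = -6$)
$16 + J \left(-13\right) = 16 - -78 = 16 + 78 = 94$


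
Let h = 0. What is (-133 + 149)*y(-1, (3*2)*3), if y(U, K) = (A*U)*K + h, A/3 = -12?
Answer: 10368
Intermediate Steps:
A = -36 (A = 3*(-12) = -36)
y(U, K) = -36*K*U (y(U, K) = (-36*U)*K + 0 = -36*K*U + 0 = -36*K*U)
(-133 + 149)*y(-1, (3*2)*3) = (-133 + 149)*(-36*(3*2)*3*(-1)) = 16*(-36*6*3*(-1)) = 16*(-36*18*(-1)) = 16*648 = 10368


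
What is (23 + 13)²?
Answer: 1296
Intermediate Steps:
(23 + 13)² = 36² = 1296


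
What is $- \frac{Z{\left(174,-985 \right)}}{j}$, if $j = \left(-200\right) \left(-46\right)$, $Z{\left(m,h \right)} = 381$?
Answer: $- \frac{381}{9200} \approx -0.041413$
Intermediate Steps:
$j = 9200$
$- \frac{Z{\left(174,-985 \right)}}{j} = - \frac{381}{9200}$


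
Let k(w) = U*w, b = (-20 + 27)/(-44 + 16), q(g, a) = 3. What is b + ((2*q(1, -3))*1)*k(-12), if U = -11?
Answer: 3167/4 ≈ 791.75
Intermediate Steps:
b = -¼ (b = 7/(-28) = 7*(-1/28) = -¼ ≈ -0.25000)
k(w) = -11*w
b + ((2*q(1, -3))*1)*k(-12) = -¼ + ((2*3)*1)*(-11*(-12)) = -¼ + (6*1)*132 = -¼ + 6*132 = -¼ + 792 = 3167/4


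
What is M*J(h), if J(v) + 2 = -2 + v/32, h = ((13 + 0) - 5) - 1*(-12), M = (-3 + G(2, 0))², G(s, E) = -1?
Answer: -54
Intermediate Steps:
M = 16 (M = (-3 - 1)² = (-4)² = 16)
h = 20 (h = (13 - 5) + 12 = 8 + 12 = 20)
J(v) = -4 + v/32 (J(v) = -2 + (-2 + v/32) = -4 + v/32)
M*J(h) = 16*(-4 + (1/32)*20) = 16*(-4 + 5/8) = 16*(-27/8) = -54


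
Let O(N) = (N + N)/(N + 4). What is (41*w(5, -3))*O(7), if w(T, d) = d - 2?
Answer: -2870/11 ≈ -260.91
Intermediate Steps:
w(T, d) = -2 + d
O(N) = 2*N/(4 + N) (O(N) = (2*N)/(4 + N) = 2*N/(4 + N))
(41*w(5, -3))*O(7) = (41*(-2 - 3))*(2*7/(4 + 7)) = (41*(-5))*(2*7/11) = -410*7/11 = -205*14/11 = -2870/11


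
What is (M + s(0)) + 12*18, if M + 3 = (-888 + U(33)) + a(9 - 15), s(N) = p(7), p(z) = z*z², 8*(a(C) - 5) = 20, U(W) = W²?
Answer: 1529/2 ≈ 764.50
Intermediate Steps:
a(C) = 15/2 (a(C) = 5 + (⅛)*20 = 5 + 5/2 = 15/2)
p(z) = z³
s(N) = 343 (s(N) = 7³ = 343)
M = 411/2 (M = -3 + ((-888 + 33²) + 15/2) = -3 + ((-888 + 1089) + 15/2) = -3 + (201 + 15/2) = -3 + 417/2 = 411/2 ≈ 205.50)
(M + s(0)) + 12*18 = (411/2 + 343) + 12*18 = 1097/2 + 216 = 1529/2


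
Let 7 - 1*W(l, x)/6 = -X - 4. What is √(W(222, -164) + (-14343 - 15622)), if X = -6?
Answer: I*√29935 ≈ 173.02*I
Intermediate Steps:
W(l, x) = 30 (W(l, x) = 42 - 6*(-1*(-6) - 4) = 42 - 6*(6 - 4) = 42 - 6*2 = 42 - 12 = 30)
√(W(222, -164) + (-14343 - 15622)) = √(30 + (-14343 - 15622)) = √(30 - 29965) = √(-29935) = I*√29935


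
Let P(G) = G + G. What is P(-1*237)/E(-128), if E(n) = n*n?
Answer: -237/8192 ≈ -0.028931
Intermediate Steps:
E(n) = n**2
P(G) = 2*G
P(-1*237)/E(-128) = (2*(-1*237))/((-128)**2) = (2*(-237))/16384 = -474*1/16384 = -237/8192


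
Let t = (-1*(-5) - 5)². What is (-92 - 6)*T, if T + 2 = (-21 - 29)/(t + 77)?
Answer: 2856/11 ≈ 259.64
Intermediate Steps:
t = 0 (t = (5 - 5)² = 0² = 0)
T = -204/77 (T = -2 + (-21 - 29)/(0 + 77) = -2 - 50/77 = -204/77 ≈ -2.6493)
(-92 - 6)*T = (-92 - 6)*(-204/77) = -98*(-204/77) = 2856/11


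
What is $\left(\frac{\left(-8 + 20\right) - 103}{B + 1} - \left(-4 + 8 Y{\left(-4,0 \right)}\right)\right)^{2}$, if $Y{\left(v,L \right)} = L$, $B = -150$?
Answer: $\frac{471969}{22201} \approx 21.259$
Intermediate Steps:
$\left(\frac{\left(-8 + 20\right) - 103}{B + 1} - \left(-4 + 8 Y{\left(-4,0 \right)}\right)\right)^{2} = \left(\frac{\left(-8 + 20\right) - 103}{-150 + 1} + \left(\left(-8\right) 0 + 4\right)\right)^{2} = \left(\frac{12 - 103}{-149} + \left(0 + 4\right)\right)^{2} = \left(\left(-91\right) \left(- \frac{1}{149}\right) + 4\right)^{2} = \left(\frac{91}{149} + 4\right)^{2} = \left(\frac{687}{149}\right)^{2} = \frac{471969}{22201}$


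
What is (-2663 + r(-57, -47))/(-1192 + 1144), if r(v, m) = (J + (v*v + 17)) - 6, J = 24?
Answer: -207/16 ≈ -12.938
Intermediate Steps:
r(v, m) = 35 + v² (r(v, m) = (24 + (v*v + 17)) - 6 = (24 + (v² + 17)) - 6 = (24 + (17 + v²)) - 6 = (41 + v²) - 6 = 35 + v²)
(-2663 + r(-57, -47))/(-1192 + 1144) = (-2663 + (35 + (-57)²))/(-1192 + 1144) = (-2663 + (35 + 3249))/(-48) = (-2663 + 3284)*(-1/48) = 621*(-1/48) = -207/16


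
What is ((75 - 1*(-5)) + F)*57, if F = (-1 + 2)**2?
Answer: 4617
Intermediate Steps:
F = 1 (F = 1**2 = 1)
((75 - 1*(-5)) + F)*57 = ((75 - 1*(-5)) + 1)*57 = ((75 + 5) + 1)*57 = (80 + 1)*57 = 81*57 = 4617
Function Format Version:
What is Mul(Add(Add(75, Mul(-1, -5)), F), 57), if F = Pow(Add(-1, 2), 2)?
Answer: 4617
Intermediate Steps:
F = 1 (F = Pow(1, 2) = 1)
Mul(Add(Add(75, Mul(-1, -5)), F), 57) = Mul(Add(Add(75, Mul(-1, -5)), 1), 57) = Mul(Add(Add(75, 5), 1), 57) = Mul(Add(80, 1), 57) = Mul(81, 57) = 4617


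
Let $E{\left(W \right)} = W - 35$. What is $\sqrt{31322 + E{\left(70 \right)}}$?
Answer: $\sqrt{31357} \approx 177.08$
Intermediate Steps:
$E{\left(W \right)} = -35 + W$ ($E{\left(W \right)} = W - 35 = -35 + W$)
$\sqrt{31322 + E{\left(70 \right)}} = \sqrt{31322 + \left(-35 + 70\right)} = \sqrt{31322 + 35} = \sqrt{31357}$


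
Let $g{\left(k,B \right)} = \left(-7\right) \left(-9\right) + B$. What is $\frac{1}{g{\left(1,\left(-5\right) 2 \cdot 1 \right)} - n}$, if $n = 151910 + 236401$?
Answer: $- \frac{1}{388258} \approx -2.5756 \cdot 10^{-6}$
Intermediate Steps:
$n = 388311$
$g{\left(k,B \right)} = 63 + B$
$\frac{1}{g{\left(1,\left(-5\right) 2 \cdot 1 \right)} - n} = \frac{1}{\left(63 + \left(-5\right) 2 \cdot 1\right) - 388311} = \frac{1}{\left(63 - 10\right) - 388311} = \frac{1}{53 - 388311} = \frac{1}{-388258} = - \frac{1}{388258}$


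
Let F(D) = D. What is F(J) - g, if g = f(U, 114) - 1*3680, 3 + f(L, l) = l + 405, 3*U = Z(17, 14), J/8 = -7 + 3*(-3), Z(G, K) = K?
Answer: 3036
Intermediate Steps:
J = -128 (J = 8*(-7 + 3*(-3)) = 8*(-7 - 9) = 8*(-16) = -128)
U = 14/3 (U = (⅓)*14 = 14/3 ≈ 4.6667)
f(L, l) = 402 + l (f(L, l) = -3 + (l + 405) = -3 + (405 + l) = 402 + l)
g = -3164 (g = (402 + 114) - 1*3680 = 516 - 3680 = -3164)
F(J) - g = -128 - 1*(-3164) = -128 + 3164 = 3036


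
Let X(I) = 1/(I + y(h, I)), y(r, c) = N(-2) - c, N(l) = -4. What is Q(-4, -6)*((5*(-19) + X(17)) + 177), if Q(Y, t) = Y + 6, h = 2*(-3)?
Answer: 327/2 ≈ 163.50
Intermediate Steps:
h = -6
y(r, c) = -4 - c
X(I) = -¼ (X(I) = 1/(I + (-4 - I)) = 1/(-4) = -¼)
Q(Y, t) = 6 + Y
Q(-4, -6)*((5*(-19) + X(17)) + 177) = (6 - 4)*((5*(-19) - ¼) + 177) = 2*((-95 - ¼) + 177) = 2*(-381/4 + 177) = 2*(327/4) = 327/2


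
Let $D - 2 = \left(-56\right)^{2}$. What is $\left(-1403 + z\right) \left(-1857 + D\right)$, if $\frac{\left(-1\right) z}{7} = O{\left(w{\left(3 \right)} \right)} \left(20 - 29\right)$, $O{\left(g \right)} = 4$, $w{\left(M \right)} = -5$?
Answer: $-1474431$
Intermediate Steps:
$z = 252$ ($z = - 7 \cdot 4 \left(20 - 29\right) = - 7 \cdot 4 \left(-9\right) = \left(-7\right) \left(-36\right) = 252$)
$D = 3138$ ($D = 2 + \left(-56\right)^{2} = 2 + 3136 = 3138$)
$\left(-1403 + z\right) \left(-1857 + D\right) = \left(-1403 + 252\right) \left(-1857 + 3138\right) = \left(-1151\right) 1281 = -1474431$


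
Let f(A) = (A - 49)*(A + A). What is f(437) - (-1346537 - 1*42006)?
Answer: 1727655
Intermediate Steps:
f(A) = 2*A*(-49 + A) (f(A) = (-49 + A)*(2*A) = 2*A*(-49 + A))
f(437) - (-1346537 - 1*42006) = 2*437*(-49 + 437) - (-1346537 - 1*42006) = 2*437*388 - (-1346537 - 42006) = 339112 - 1*(-1388543) = 339112 + 1388543 = 1727655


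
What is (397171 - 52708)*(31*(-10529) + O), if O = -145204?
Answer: -162449784189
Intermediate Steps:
(397171 - 52708)*(31*(-10529) + O) = (397171 - 52708)*(31*(-10529) - 145204) = 344463*(-326399 - 145204) = 344463*(-471603) = -162449784189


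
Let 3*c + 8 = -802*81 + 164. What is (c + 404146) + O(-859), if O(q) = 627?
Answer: 383171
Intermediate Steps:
c = -21602 (c = -8/3 + (-802*81 + 164)/3 = -8/3 + (-64962 + 164)/3 = -8/3 + (⅓)*(-64798) = -8/3 - 64798/3 = -21602)
(c + 404146) + O(-859) = (-21602 + 404146) + 627 = 382544 + 627 = 383171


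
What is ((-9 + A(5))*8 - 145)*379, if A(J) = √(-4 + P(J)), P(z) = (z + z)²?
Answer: -82243 + 12128*√6 ≈ -52536.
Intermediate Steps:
P(z) = 4*z² (P(z) = (2*z)² = 4*z²)
A(J) = √(-4 + 4*J²)
((-9 + A(5))*8 - 145)*379 = ((-9 + 2*√(-1 + 5²))*8 - 145)*379 = ((-9 + 2*√(-1 + 25))*8 - 145)*379 = ((-9 + 2*√24)*8 - 145)*379 = ((-9 + 2*(2*√6))*8 - 145)*379 = ((-9 + 4*√6)*8 - 145)*379 = ((-72 + 32*√6) - 145)*379 = (-217 + 32*√6)*379 = -82243 + 12128*√6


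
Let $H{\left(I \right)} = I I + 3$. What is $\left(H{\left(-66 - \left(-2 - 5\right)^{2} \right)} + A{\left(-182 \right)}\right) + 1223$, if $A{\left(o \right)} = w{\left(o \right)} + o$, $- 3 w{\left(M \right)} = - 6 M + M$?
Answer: $\frac{41897}{3} \approx 13966.0$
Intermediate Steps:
$w{\left(M \right)} = \frac{5 M}{3}$ ($w{\left(M \right)} = - \frac{- 6 M + M}{3} = - \frac{\left(-5\right) M}{3} = \frac{5 M}{3}$)
$A{\left(o \right)} = \frac{8 o}{3}$ ($A{\left(o \right)} = \frac{5 o}{3} + o = \frac{8 o}{3}$)
$H{\left(I \right)} = 3 + I^{2}$ ($H{\left(I \right)} = I^{2} + 3 = 3 + I^{2}$)
$\left(H{\left(-66 - \left(-2 - 5\right)^{2} \right)} + A{\left(-182 \right)}\right) + 1223 = \left(\left(3 + \left(-66 - \left(-2 - 5\right)^{2}\right)^{2}\right) + \frac{8}{3} \left(-182\right)\right) + 1223 = \left(\left(3 + \left(-66 - \left(-7\right)^{2}\right)^{2}\right) - \frac{1456}{3}\right) + 1223 = \left(\left(3 + \left(-66 - 49\right)^{2}\right) - \frac{1456}{3}\right) + 1223 = \left(\left(3 + \left(-115\right)^{2}\right) - \frac{1456}{3}\right) + 1223 = \left(\left(3 + 13225\right) - \frac{1456}{3}\right) + 1223 = \left(13228 - \frac{1456}{3}\right) + 1223 = \frac{38228}{3} + 1223 = \frac{41897}{3}$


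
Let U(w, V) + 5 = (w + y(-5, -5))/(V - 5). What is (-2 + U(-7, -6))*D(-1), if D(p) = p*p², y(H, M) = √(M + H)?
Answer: 70/11 + I*√10/11 ≈ 6.3636 + 0.28748*I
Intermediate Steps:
y(H, M) = √(H + M)
D(p) = p³
U(w, V) = -5 + (w + I*√10)/(-5 + V) (U(w, V) = -5 + (w + √(-5 - 5))/(V - 5) = -5 + (w + √(-10))/(-5 + V) = -5 + (w + I*√10)/(-5 + V))
(-2 + U(-7, -6))*D(-1) = (-2 + (25 - 7 - 5*(-6) + I*√10)/(-5 - 6))*(-1)³ = (-2 + (25 - 7 + 30 + I*√10)/(-11))*(-1) = (-2 - (48 + I*√10)/11)*(-1) = (-2 + (-48/11 - I*√10/11))*(-1) = (-70/11 - I*√10/11)*(-1) = 70/11 + I*√10/11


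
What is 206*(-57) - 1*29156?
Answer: -40898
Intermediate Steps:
206*(-57) - 1*29156 = -11742 - 29156 = -40898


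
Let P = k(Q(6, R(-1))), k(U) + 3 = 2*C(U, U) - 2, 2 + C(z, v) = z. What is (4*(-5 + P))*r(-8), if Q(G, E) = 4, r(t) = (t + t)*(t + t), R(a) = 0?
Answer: -6144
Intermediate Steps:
C(z, v) = -2 + z
r(t) = 4*t**2 (r(t) = (2*t)*(2*t) = 4*t**2)
k(U) = -9 + 2*U (k(U) = -3 + (2*(-2 + U) - 2) = -3 + ((-4 + 2*U) - 2) = -3 + (-6 + 2*U) = -9 + 2*U)
P = -1 (P = -9 + 2*4 = -9 + 8 = -1)
(4*(-5 + P))*r(-8) = (4*(-5 - 1))*(4*(-8)**2) = (4*(-6))*(4*64) = -24*256 = -6144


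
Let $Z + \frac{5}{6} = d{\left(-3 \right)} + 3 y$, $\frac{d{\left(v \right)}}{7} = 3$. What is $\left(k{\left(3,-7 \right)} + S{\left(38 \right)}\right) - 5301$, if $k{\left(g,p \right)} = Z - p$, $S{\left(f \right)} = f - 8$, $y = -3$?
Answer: $- \frac{31517}{6} \approx -5252.8$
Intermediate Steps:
$d{\left(v \right)} = 21$ ($d{\left(v \right)} = 7 \cdot 3 = 21$)
$Z = \frac{67}{6}$ ($Z = - \frac{5}{6} + \left(21 + 3 \left(-3\right)\right) = - \frac{5}{6} + \left(21 - 9\right) = - \frac{5}{6} + 12 = \frac{67}{6} \approx 11.167$)
$S{\left(f \right)} = -8 + f$
$k{\left(g,p \right)} = \frac{67}{6} - p$
$\left(k{\left(3,-7 \right)} + S{\left(38 \right)}\right) - 5301 = \left(\left(\frac{67}{6} - -7\right) + \left(-8 + 38\right)\right) - 5301 = \left(\left(\frac{67}{6} + 7\right) + 30\right) - 5301 = \left(\frac{109}{6} + 30\right) - 5301 = \frac{289}{6} - 5301 = - \frac{31517}{6}$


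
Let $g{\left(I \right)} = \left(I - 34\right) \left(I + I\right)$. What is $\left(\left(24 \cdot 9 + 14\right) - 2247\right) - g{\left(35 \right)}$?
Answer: $-2087$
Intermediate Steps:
$g{\left(I \right)} = 2 I \left(-34 + I\right)$ ($g{\left(I \right)} = \left(-34 + I\right) 2 I = 2 I \left(-34 + I\right)$)
$\left(\left(24 \cdot 9 + 14\right) - 2247\right) - g{\left(35 \right)} = \left(\left(24 \cdot 9 + 14\right) - 2247\right) - 2 \cdot 35 \left(-34 + 35\right) = \left(\left(216 + 14\right) - 2247\right) - 2 \cdot 35 \cdot 1 = \left(230 - 2247\right) - 70 = -2017 - 70 = -2087$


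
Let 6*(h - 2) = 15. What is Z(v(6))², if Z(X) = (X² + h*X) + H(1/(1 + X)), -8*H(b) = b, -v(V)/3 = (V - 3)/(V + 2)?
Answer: 32041/4096 ≈ 7.8225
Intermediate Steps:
v(V) = -3*(-3 + V)/(2 + V) (v(V) = -3*(V - 3)/(V + 2) = -3*(-3 + V)/(2 + V))
H(b) = -b/8
h = 9/2 (h = 2 + (⅙)*15 = 2 + 5/2 = 9/2 ≈ 4.5000)
Z(X) = X² - 1/(8*(1 + X)) + 9*X/2 (Z(X) = (X² + 9*X/2) - 1/(8*(1 + X)) = X² - 1/(8*(1 + X)) + 9*X/2)
Z(v(6))² = ((-1 + 4*(3*(3 - 1*6)/(2 + 6))*(1 + 3*(3 - 1*6)/(2 + 6))*(9 + 2*(3*(3 - 1*6)/(2 + 6))))/(8*(1 + 3*(3 - 1*6)/(2 + 6))))² = ((-1 + 4*(3*(3 - 6)/8)*(1 + 3*(3 - 6)/8)*(9 + 2*(3*(3 - 6)/8)))/(8*(1 + 3*(3 - 6)/8)))² = ((-1 + 4*(3*(⅛)*(-3))*(1 + 3*(⅛)*(-3))*(9 + 2*(3*(⅛)*(-3))))/(8*(1 + 3*(⅛)*(-3))))² = ((-1 + 4*(-9/8)*(1 - 9/8)*(9 + 2*(-9/8)))/(8*(1 - 9/8)))² = ((-1 + 4*(-9/8)*(-⅛)*(9 - 9/4))/(8*(-⅛)))² = ((⅛)*(-8)*(-1 + 4*(-9/8)*(-⅛)*(27/4)))² = ((⅛)*(-8)*(-1 + 243/64))² = ((⅛)*(-8)*(179/64))² = (-179/64)² = 32041/4096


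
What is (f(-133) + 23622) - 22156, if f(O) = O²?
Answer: 19155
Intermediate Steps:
(f(-133) + 23622) - 22156 = ((-133)² + 23622) - 22156 = (17689 + 23622) - 22156 = 41311 - 22156 = 19155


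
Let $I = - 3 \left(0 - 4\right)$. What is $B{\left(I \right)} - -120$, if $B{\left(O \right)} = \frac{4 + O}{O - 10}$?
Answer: $128$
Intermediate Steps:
$I = 12$ ($I = \left(-3\right) \left(-4\right) = 12$)
$B{\left(O \right)} = \frac{4 + O}{-10 + O}$
$B{\left(I \right)} - -120 = \frac{4 + 12}{-10 + 12} - -120 = \frac{1}{2} \cdot 16 + 120 = 8 + 120 = 128$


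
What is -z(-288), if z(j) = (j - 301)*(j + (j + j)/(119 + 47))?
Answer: -14249088/83 ≈ -1.7168e+5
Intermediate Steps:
z(j) = 84*j*(-301 + j)/83 (z(j) = (-301 + j)*(j + (2*j)/166) = (-301 + j)*(j + (2*j)*(1/166)) = (-301 + j)*(j + j/83) = (-301 + j)*(84*j/83) = 84*j*(-301 + j)/83)
-z(-288) = -84*(-288)*(-301 - 288)/83 = -84*(-288)*(-589)/83 = -1*14249088/83 = -14249088/83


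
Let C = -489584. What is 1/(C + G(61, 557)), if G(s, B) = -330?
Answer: -1/489914 ≈ -2.0412e-6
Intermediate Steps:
1/(C + G(61, 557)) = 1/(-489584 - 330) = 1/(-489914) = -1/489914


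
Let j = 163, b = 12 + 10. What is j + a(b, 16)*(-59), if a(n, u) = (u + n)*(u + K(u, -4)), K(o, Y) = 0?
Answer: -35709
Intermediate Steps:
b = 22
a(n, u) = u*(n + u) (a(n, u) = (u + n)*(u + 0) = (n + u)*u = u*(n + u))
j + a(b, 16)*(-59) = 163 + (16*(22 + 16))*(-59) = 163 + (16*38)*(-59) = 163 + 608*(-59) = 163 - 35872 = -35709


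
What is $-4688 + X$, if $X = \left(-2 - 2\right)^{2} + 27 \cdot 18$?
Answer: $-4186$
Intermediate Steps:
$X = 502$ ($X = \left(-4\right)^{2} + 486 = 16 + 486 = 502$)
$-4688 + X = -4688 + 502 = -4186$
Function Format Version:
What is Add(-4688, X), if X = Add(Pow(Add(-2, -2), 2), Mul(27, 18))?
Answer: -4186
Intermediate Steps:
X = 502 (X = Add(Pow(-4, 2), 486) = Add(16, 486) = 502)
Add(-4688, X) = Add(-4688, 502) = -4186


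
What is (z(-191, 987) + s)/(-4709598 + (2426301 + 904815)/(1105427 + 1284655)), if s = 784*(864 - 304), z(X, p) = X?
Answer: -58271394201/625351226440 ≈ -0.093182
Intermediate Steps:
s = 439040 (s = 784*560 = 439040)
(z(-191, 987) + s)/(-4709598 + (2426301 + 904815)/(1105427 + 1284655)) = (-191 + 439040)/(-4709598 + (2426301 + 904815)/(1105427 + 1284655)) = 438849/(-4709598 + 3331116/2390082) = 438849/(-4709598 + 3331116*(1/2390082)) = 438849/(-4709598 + 555186/398347) = 438849/(-1876053679320/398347) = 438849*(-398347/1876053679320) = -58271394201/625351226440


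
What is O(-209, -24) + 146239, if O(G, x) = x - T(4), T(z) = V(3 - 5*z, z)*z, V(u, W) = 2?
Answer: 146207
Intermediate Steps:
T(z) = 2*z
O(G, x) = -8 + x (O(G, x) = x - 2*4 = x - 1*8 = x - 8 = -8 + x)
O(-209, -24) + 146239 = (-8 - 24) + 146239 = -32 + 146239 = 146207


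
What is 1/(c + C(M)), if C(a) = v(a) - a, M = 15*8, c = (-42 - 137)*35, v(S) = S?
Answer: -1/6265 ≈ -0.00015962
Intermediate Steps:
c = -6265 (c = -179*35 = -6265)
M = 120
C(a) = 0 (C(a) = a - a = 0)
1/(c + C(M)) = 1/(-6265 + 0) = 1/(-6265) = -1/6265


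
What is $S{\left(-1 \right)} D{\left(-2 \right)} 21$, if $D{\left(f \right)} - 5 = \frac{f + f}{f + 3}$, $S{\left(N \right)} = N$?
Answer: $-21$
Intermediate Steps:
$D{\left(f \right)} = 5 + \frac{2 f}{3 + f}$ ($D{\left(f \right)} = 5 + \frac{f + f}{f + 3} = 5 + \frac{2 f}{3 + f}$)
$S{\left(-1 \right)} D{\left(-2 \right)} 21 = - \frac{15 + 7 \left(-2\right)}{3 - 2} \cdot 21 = - \frac{15 - 14}{1} \cdot 21 = - 1 \cdot 1 \cdot 21 = \left(-1\right) 1 \cdot 21 = \left(-1\right) 21 = -21$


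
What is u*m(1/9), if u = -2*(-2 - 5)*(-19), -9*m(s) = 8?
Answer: 2128/9 ≈ 236.44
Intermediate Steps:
m(s) = -8/9 (m(s) = -⅑*8 = -8/9)
u = -266 (u = -2*(-7)*(-19) = 14*(-19) = -266)
u*m(1/9) = -266*(-8/9) = 2128/9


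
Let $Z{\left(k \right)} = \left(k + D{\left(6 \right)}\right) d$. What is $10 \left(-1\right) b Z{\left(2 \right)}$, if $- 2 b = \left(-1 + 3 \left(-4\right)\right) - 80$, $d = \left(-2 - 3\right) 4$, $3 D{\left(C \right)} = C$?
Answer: $37200$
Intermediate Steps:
$D{\left(C \right)} = \frac{C}{3}$
$d = -20$ ($d = \left(-5\right) 4 = -20$)
$Z{\left(k \right)} = -40 - 20 k$ ($Z{\left(k \right)} = \left(k + \frac{1}{3} \cdot 6\right) \left(-20\right) = \left(k + 2\right) \left(-20\right) = \left(2 + k\right) \left(-20\right) = -40 - 20 k$)
$b = \frac{93}{2}$ ($b = - \frac{\left(-1 + 3 \left(-4\right)\right) - 80}{2} = - \frac{\left(-1 - 12\right) - 80}{2} = - \frac{-13 - 80}{2} = \left(- \frac{1}{2}\right) \left(-93\right) = \frac{93}{2} \approx 46.5$)
$10 \left(-1\right) b Z{\left(2 \right)} = 10 \left(-1\right) \frac{93}{2} \left(-40 - 40\right) = \left(-10\right) \frac{93}{2} \left(-40 - 40\right) = \left(-465\right) \left(-80\right) = 37200$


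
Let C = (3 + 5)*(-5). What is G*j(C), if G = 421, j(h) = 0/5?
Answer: 0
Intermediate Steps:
C = -40 (C = 8*(-5) = -40)
j(h) = 0 (j(h) = 0*(⅕) = 0)
G*j(C) = 421*0 = 0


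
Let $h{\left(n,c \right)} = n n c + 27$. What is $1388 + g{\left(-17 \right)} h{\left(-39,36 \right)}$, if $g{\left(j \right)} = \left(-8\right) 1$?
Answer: $-436876$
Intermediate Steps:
$g{\left(j \right)} = -8$
$h{\left(n,c \right)} = 27 + c n^{2}$ ($h{\left(n,c \right)} = n^{2} c + 27 = c n^{2} + 27 = 27 + c n^{2}$)
$1388 + g{\left(-17 \right)} h{\left(-39,36 \right)} = 1388 - 8 \left(27 + 36 \left(-39\right)^{2}\right) = 1388 - 8 \left(27 + 36 \cdot 1521\right) = 1388 - 8 \left(27 + 54756\right) = 1388 - 438264 = -436876$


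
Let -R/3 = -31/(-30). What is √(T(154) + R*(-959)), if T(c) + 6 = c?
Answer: √312090/10 ≈ 55.865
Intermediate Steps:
T(c) = -6 + c
R = -31/10 (R = -(-93)/(-30) = -(-93)*(-1)/30 = -3*31/30 = -31/10 ≈ -3.1000)
√(T(154) + R*(-959)) = √((-6 + 154) - 31/10*(-959)) = √(148 + 29729/10) = √(31209/10) = √312090/10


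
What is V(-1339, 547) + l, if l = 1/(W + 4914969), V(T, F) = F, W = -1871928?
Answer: 1664543428/3043041 ≈ 547.00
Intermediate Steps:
l = 1/3043041 (l = 1/(-1871928 + 4914969) = 1/3043041 ≈ 3.2862e-7)
V(-1339, 547) + l = 547 + 1/3043041 = 1664543428/3043041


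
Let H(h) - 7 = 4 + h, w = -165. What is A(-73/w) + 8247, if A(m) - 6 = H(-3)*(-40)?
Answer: 7933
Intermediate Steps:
H(h) = 11 + h (H(h) = 7 + (4 + h) = 11 + h)
A(m) = -314 (A(m) = 6 + (11 - 3)*(-40) = 6 + 8*(-40) = 6 - 320 = -314)
A(-73/w) + 8247 = -314 + 8247 = 7933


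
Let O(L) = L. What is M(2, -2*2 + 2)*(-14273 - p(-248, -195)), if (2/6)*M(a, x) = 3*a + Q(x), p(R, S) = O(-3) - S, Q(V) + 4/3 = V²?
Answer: -376090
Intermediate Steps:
Q(V) = -4/3 + V²
p(R, S) = -3 - S
M(a, x) = -4 + 3*x² + 9*a (M(a, x) = 3*(3*a + (-4/3 + x²)) = 3*(-4/3 + x² + 3*a) = -4 + 3*x² + 9*a)
M(2, -2*2 + 2)*(-14273 - p(-248, -195)) = (-4 + 3*(-2*2 + 2)² + 9*2)*(-14273 - (-3 - 1*(-195))) = (-4 + 3*(-4 + 2)² + 18)*(-14273 - (-3 + 195)) = (-4 + 3*(-2)² + 18)*(-14273 - 1*192) = (-4 + 3*4 + 18)*(-14273 - 192) = (-4 + 12 + 18)*(-14465) = 26*(-14465) = -376090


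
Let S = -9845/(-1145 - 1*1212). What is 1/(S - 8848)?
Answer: -2357/20844891 ≈ -0.00011307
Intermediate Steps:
S = 9845/2357 (S = -9845/(-1145 - 1212) = -9845/(-2357) = -9845*(-1/2357) = 9845/2357 ≈ 4.1769)
1/(S - 8848) = 1/(9845/2357 - 8848) = 1/(-20844891/2357) = -2357/20844891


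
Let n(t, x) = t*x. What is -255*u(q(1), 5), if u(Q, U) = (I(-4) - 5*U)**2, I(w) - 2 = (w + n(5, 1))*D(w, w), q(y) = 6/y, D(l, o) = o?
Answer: -185895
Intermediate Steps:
I(w) = 2 + w*(5 + w) (I(w) = 2 + (w + 5*1)*w = 2 + (w + 5)*w = 2 + (5 + w)*w = 2 + w*(5 + w))
u(Q, U) = (-2 - 5*U)**2 (u(Q, U) = ((2 + (-4)**2 + 5*(-4)) - 5*U)**2 = ((2 + 16 - 20) - 5*U)**2 = (-2 - 5*U)**2)
-255*u(q(1), 5) = -255*(2 + 5*5)**2 = -255*(2 + 25)**2 = -255*27**2 = -255*729 = -185895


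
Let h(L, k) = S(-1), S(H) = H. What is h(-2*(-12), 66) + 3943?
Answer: 3942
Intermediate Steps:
h(L, k) = -1
h(-2*(-12), 66) + 3943 = -1 + 3943 = 3942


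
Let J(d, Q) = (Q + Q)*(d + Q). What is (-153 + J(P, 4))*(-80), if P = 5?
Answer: 6480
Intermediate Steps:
J(d, Q) = 2*Q*(Q + d) (J(d, Q) = (2*Q)*(Q + d) = 2*Q*(Q + d))
(-153 + J(P, 4))*(-80) = (-153 + 2*4*(4 + 5))*(-80) = (-153 + 2*4*9)*(-80) = (-153 + 72)*(-80) = -81*(-80) = 6480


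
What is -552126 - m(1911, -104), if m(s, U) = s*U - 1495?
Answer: -351887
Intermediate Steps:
m(s, U) = -1495 + U*s (m(s, U) = U*s - 1495 = -1495 + U*s)
-552126 - m(1911, -104) = -552126 - (-1495 - 104*1911) = -552126 - (-1495 - 198744) = -552126 - 1*(-200239) = -552126 + 200239 = -351887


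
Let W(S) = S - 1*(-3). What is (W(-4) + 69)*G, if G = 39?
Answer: 2652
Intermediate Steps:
W(S) = 3 + S (W(S) = S + 3 = 3 + S)
(W(-4) + 69)*G = ((3 - 4) + 69)*39 = (-1 + 69)*39 = 68*39 = 2652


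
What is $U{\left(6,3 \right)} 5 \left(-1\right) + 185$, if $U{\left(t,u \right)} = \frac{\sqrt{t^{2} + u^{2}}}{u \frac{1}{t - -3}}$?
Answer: $185 - 45 \sqrt{5} \approx 84.377$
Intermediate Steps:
$U{\left(t,u \right)} = \frac{\sqrt{t^{2} + u^{2}} \left(3 + t\right)}{u}$ ($U{\left(t,u \right)} = \frac{\sqrt{t^{2} + u^{2}}}{u \frac{1}{t + 3}} = \frac{\sqrt{t^{2} + u^{2}}}{u \frac{1}{3 + t}} = \sqrt{t^{2} + u^{2}} \frac{3 + t}{u} = \frac{\sqrt{t^{2} + u^{2}} \left(3 + t\right)}{u}$)
$U{\left(6,3 \right)} 5 \left(-1\right) + 185 = \frac{\sqrt{6^{2} + 3^{2}} \left(3 + 6\right)}{3} \cdot 5 \left(-1\right) + 185 = \frac{1}{3} \sqrt{36 + 9} \cdot 9 \cdot 5 \left(-1\right) + 185 = \frac{1}{3} \sqrt{45} \cdot 9 \cdot 5 \left(-1\right) + 185 = \frac{1}{3} \cdot 3 \sqrt{5} \cdot 9 \cdot 5 \left(-1\right) + 185 = 9 \sqrt{5} \cdot 5 \left(-1\right) + 185 = 45 \sqrt{5} \left(-1\right) + 185 = - 45 \sqrt{5} + 185 = 185 - 45 \sqrt{5}$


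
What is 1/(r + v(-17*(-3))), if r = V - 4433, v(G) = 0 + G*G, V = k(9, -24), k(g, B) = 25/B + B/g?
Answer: -24/44057 ≈ -0.00054475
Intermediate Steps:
V = -89/24 (V = 25/(-24) - 24/9 = 25*(-1/24) - 24*1/9 = -25/24 - 8/3 = -89/24 ≈ -3.7083)
v(G) = G**2 (v(G) = 0 + G**2 = G**2)
r = -106481/24 (r = -89/24 - 4433 = -106481/24 ≈ -4436.7)
1/(r + v(-17*(-3))) = 1/(-106481/24 + (-17*(-3))**2) = 1/(-106481/24 + 51**2) = 1/(-106481/24 + 2601) = 1/(-44057/24) = -24/44057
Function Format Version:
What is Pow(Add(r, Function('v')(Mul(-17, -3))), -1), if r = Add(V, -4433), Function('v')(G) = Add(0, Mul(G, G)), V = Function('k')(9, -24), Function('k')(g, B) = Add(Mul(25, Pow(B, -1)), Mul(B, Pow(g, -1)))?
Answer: Rational(-24, 44057) ≈ -0.00054475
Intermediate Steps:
V = Rational(-89, 24) (V = Add(Mul(25, Pow(-24, -1)), Mul(-24, Pow(9, -1))) = Add(Mul(25, Rational(-1, 24)), Mul(-24, Rational(1, 9))) = Add(Rational(-25, 24), Rational(-8, 3)) = Rational(-89, 24) ≈ -3.7083)
Function('v')(G) = Pow(G, 2) (Function('v')(G) = Add(0, Pow(G, 2)) = Pow(G, 2))
r = Rational(-106481, 24) (r = Add(Rational(-89, 24), -4433) = Rational(-106481, 24) ≈ -4436.7)
Pow(Add(r, Function('v')(Mul(-17, -3))), -1) = Pow(Add(Rational(-106481, 24), Pow(Mul(-17, -3), 2)), -1) = Pow(Add(Rational(-106481, 24), Pow(51, 2)), -1) = Pow(Add(Rational(-106481, 24), 2601), -1) = Pow(Rational(-44057, 24), -1) = Rational(-24, 44057)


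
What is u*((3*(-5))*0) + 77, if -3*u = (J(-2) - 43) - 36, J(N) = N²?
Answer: 77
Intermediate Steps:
u = 25 (u = -(((-2)² - 43) - 36)/3 = -((4 - 43) - 36)/3 = -(-39 - 36)/3 = -⅓*(-75) = 25)
u*((3*(-5))*0) + 77 = 25*((3*(-5))*0) + 77 = 25*(-15*0) + 77 = 25*0 + 77 = 0 + 77 = 77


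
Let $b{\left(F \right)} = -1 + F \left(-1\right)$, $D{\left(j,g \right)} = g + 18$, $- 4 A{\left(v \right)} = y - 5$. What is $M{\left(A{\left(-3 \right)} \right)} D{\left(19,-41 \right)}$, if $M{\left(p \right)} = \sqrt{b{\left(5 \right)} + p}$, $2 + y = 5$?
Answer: $- \frac{23 i \sqrt{22}}{2} \approx - 53.94 i$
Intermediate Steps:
$y = 3$ ($y = -2 + 5 = 3$)
$A{\left(v \right)} = \frac{1}{2}$ ($A{\left(v \right)} = - \frac{3 - 5}{4} = \left(- \frac{1}{4}\right) \left(-2\right) = \frac{1}{2}$)
$D{\left(j,g \right)} = 18 + g$
$b{\left(F \right)} = -1 - F$
$M{\left(p \right)} = \sqrt{-6 + p}$ ($M{\left(p \right)} = \sqrt{\left(-1 - 5\right) + p} = \sqrt{-6 + p}$)
$M{\left(A{\left(-3 \right)} \right)} D{\left(19,-41 \right)} = \sqrt{-6 + \frac{1}{2}} \left(18 - 41\right) = \sqrt{- \frac{11}{2}} \left(-23\right) = \frac{i \sqrt{22}}{2} \left(-23\right) = - \frac{23 i \sqrt{22}}{2}$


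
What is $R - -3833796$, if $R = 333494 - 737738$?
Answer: $3429552$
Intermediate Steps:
$R = -404244$
$R - -3833796 = -404244 - -3833796 = -404244 + 3833796 = 3429552$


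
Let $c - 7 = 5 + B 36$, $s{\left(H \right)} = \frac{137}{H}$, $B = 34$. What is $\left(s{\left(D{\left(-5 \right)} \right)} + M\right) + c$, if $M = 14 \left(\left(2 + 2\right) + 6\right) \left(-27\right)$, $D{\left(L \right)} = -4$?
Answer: $- \frac{10313}{4} \approx -2578.3$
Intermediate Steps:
$M = -3780$ ($M = 14 \left(4 + 6\right) \left(-27\right) = 14 \cdot 10 \left(-27\right) = 140 \left(-27\right) = -3780$)
$c = 1236$ ($c = 7 + \left(5 + 34 \cdot 36\right) = 7 + \left(5 + 1224\right) = 7 + 1229 = 1236$)
$\left(s{\left(D{\left(-5 \right)} \right)} + M\right) + c = \left(\frac{137}{-4} - 3780\right) + 1236 = \left(137 \left(- \frac{1}{4}\right) - 3780\right) + 1236 = \left(- \frac{137}{4} - 3780\right) + 1236 = - \frac{15257}{4} + 1236 = - \frac{10313}{4}$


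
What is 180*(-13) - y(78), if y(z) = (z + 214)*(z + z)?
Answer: -47892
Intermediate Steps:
y(z) = 2*z*(214 + z) (y(z) = (214 + z)*(2*z) = 2*z*(214 + z))
180*(-13) - y(78) = 180*(-13) - 2*78*(214 + 78) = -2340 - 2*78*292 = -2340 - 1*45552 = -2340 - 45552 = -47892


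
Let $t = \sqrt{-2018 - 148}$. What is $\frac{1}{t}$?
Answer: $- \frac{i \sqrt{6}}{114} \approx - 0.021487 i$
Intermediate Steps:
$t = 19 i \sqrt{6}$ ($t = \sqrt{-2166} = 19 i \sqrt{6} \approx 46.54 i$)
$\frac{1}{t} = \frac{1}{19 i \sqrt{6}} = - \frac{i \sqrt{6}}{114}$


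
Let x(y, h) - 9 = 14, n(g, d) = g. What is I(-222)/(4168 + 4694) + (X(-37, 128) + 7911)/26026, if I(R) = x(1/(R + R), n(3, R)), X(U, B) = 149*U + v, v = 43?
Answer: 793955/8237229 ≈ 0.096386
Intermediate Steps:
X(U, B) = 43 + 149*U (X(U, B) = 149*U + 43 = 43 + 149*U)
x(y, h) = 23 (x(y, h) = 9 + 14 = 23)
I(R) = 23
I(-222)/(4168 + 4694) + (X(-37, 128) + 7911)/26026 = 23/(4168 + 4694) + ((43 + 149*(-37)) + 7911)/26026 = 23/8862 + ((43 - 5513) + 7911)*(1/26026) = 23*(1/8862) + (-5470 + 7911)*(1/26026) = 23/8862 + 2441*(1/26026) = 23/8862 + 2441/26026 = 793955/8237229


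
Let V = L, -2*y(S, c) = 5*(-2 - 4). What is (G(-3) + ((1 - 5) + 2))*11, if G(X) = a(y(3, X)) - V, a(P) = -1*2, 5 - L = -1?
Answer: -110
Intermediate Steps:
L = 6 (L = 5 - 1*(-1) = 5 + 1 = 6)
y(S, c) = 15 (y(S, c) = -5*(-2 - 4)/2 = -5*(-6)/2 = -½*(-30) = 15)
a(P) = -2
V = 6
G(X) = -8 (G(X) = -2 - 1*6 = -2 - 6 = -8)
(G(-3) + ((1 - 5) + 2))*11 = (-8 + ((1 - 5) + 2))*11 = (-8 + (-4 + 2))*11 = (-8 - 2)*11 = -10*11 = -110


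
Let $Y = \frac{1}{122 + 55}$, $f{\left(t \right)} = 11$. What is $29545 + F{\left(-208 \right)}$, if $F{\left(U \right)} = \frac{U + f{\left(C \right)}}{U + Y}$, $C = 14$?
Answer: $\frac{1087734044}{36815} \approx 29546.0$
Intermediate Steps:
$Y = \frac{1}{177} \approx 0.0056497$
$F{\left(U \right)} = \frac{11 + U}{\frac{1}{177} + U}$ ($F{\left(U \right)} = \frac{U + 11}{U + \frac{1}{177}} = \frac{11 + U}{\frac{1}{177} + U}$)
$29545 + F{\left(-208 \right)} = 29545 + \frac{177 \left(11 - 208\right)}{1 + 177 \left(-208\right)} = 29545 + 177 \frac{1}{1 - 36816} \left(-197\right) = 29545 + 177 \frac{1}{-36815} \left(-197\right) = 29545 + 177 \left(- \frac{1}{36815}\right) \left(-197\right) = 29545 + \frac{34869}{36815} = \frac{1087734044}{36815}$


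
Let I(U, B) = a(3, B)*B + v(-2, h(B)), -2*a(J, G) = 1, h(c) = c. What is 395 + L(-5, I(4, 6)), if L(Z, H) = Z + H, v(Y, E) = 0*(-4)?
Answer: 387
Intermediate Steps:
a(J, G) = -1/2 (a(J, G) = -1/2*1 = -1/2)
v(Y, E) = 0
I(U, B) = -B/2 (I(U, B) = -B/2 + 0 = -B/2)
L(Z, H) = H + Z
395 + L(-5, I(4, 6)) = 395 + (-1/2*6 - 5) = 395 + (-3 - 5) = 395 - 8 = 387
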